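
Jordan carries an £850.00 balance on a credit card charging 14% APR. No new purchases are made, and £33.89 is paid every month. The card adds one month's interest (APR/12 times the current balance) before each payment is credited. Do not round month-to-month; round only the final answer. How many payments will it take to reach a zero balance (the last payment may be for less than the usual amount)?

Monthly rate r = 14%/12 = 1.16667% = 0.0116667.
Recurrence: B ← B·(1+r) − £33.89.
Month 1: interest £9.92; balance after payment £826.03.
Month 2: interest £9.64; balance after payment £801.77.
Closed form: n = −ln(1 − rB₀/P)/ln(1+r) = −ln(0.70739)/ln(1.01167) ≈ 29.845, so the balance reaches zero during payment 30.

30 payments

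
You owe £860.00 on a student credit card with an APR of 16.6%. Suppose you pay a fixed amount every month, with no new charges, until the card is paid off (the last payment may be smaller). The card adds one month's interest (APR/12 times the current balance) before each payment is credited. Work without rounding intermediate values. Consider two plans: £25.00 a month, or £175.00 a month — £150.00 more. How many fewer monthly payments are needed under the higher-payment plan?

Monthly rate r = 16.6%/12 = 1.38333% = 0.0138333.
At £25.00/mo: n = ⌈−ln(1 − rB₀/P)/ln(1+r)⌉ = 48 payments (last £0.55); total interest = total paid − £860.00 = £315.55.
At £175.00/mo: 6 payments (last £21.91); total interest £36.91.
Payments saved = 48 − 6 = 42.

42 fewer payments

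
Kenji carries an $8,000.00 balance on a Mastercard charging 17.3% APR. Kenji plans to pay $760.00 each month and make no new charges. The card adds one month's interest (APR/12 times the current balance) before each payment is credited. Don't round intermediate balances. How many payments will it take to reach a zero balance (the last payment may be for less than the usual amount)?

Monthly rate r = 17.3%/12 = 1.44167% = 0.0144167.
Recurrence: B ← B·(1+r) − $760.00.
Month 1: interest $115.33; balance after payment $7,355.33.
Month 2: interest $106.04; balance after payment $6,701.37.
Closed form: n = −ln(1 − rB₀/P)/ln(1+r) = −ln(0.84825)/ln(1.01442) ≈ 11.498, so the balance reaches zero during payment 12.

12 payments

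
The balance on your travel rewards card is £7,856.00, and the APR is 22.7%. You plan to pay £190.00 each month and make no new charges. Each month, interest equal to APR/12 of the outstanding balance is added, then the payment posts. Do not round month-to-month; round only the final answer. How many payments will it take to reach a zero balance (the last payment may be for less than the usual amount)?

82 payments

Monthly rate r = 22.7%/12 = 1.89167% = 0.0189167.
Recurrence: B ← B·(1+r) − £190.00.
Month 1: interest £148.61; balance after payment £7,814.61.
Month 2: interest £147.83; balance after payment £7,772.44.
Closed form: n = −ln(1 − rB₀/P)/ln(1+r) = −ln(0.21785)/ln(1.01892) ≈ 81.322, so the balance reaches zero during payment 82.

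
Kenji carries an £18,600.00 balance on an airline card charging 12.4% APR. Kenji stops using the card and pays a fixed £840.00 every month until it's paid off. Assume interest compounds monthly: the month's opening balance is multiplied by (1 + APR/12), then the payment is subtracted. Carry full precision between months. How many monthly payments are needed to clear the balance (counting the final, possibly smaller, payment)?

Monthly rate r = 12.4%/12 = 1.03333% = 0.0103333.
Recurrence: B ← B·(1+r) − £840.00.
Month 1: interest £192.20; balance after payment £17,952.20.
Month 2: interest £185.51; balance after payment £17,297.71.
Closed form: n = −ln(1 − rB₀/P)/ln(1+r) = −ln(0.77119)/ln(1.01033) ≈ 25.274, so the balance reaches zero during payment 26.

26 months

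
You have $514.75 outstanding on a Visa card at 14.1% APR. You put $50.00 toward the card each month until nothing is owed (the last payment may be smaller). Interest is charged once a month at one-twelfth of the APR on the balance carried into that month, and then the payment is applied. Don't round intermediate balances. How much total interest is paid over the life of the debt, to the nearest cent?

$37.12

Monthly rate r = 14.1%/12 = 1.175% = 0.01175.
Payoff takes n = ⌈−ln(1 − rB₀/P)/ln(1+r)⌉ = ⌈11.037⌉ = 12 payments; the last is $1.87.
Total paid = 11·$50.00 + $1.87 = $551.87.
Total interest = total paid − principal = $551.87 − $514.75 = $37.12.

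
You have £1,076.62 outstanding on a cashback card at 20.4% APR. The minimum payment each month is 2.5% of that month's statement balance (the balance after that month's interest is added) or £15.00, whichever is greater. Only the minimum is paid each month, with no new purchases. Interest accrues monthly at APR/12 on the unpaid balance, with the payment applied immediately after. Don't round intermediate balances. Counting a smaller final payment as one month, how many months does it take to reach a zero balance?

137 months

Monthly rate r = 20.4%/12 = 1.7% = 0.017.
While 2.5% of the post-interest balance exceeds £15.00, each month B ← (B·(1+r))·(1 − 0.025), i.e. B shrinks by the factor (1+r)·0.975 = 0.99157.
This holds for months 1–72. Entering month 73 the balance is £585.47; 2.5% of the post-interest balance is now below £15.00, so the flat £15.00 minimum applies from here.
From month 73 a fixed £15.00 at rate r clears £585.47 in 65 more payments. Total: 72 + 65 = 137 months.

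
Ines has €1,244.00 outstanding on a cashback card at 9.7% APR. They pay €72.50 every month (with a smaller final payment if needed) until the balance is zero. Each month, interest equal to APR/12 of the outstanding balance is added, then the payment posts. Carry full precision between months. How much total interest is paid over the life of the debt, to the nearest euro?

Monthly rate r = 9.7%/12 = 0.808333% = 0.00808333.
Payoff takes n = ⌈−ln(1 − rB₀/P)/ln(1+r)⌉ = ⌈18.546⌉ = 19 payments; the last is €39.66.
Total paid = 18·€72.50 + €39.66 = €1,344.66.
Total interest = total paid − principal = €1,344.66 − €1,244.00 = €100.66.

€101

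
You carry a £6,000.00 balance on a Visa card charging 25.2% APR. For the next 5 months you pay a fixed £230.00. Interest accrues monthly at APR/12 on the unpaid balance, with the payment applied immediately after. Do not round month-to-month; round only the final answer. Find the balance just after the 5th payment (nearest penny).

£5,457.70

Monthly rate r = 25.2%/12 = 2.1% = 0.021.
Each month: B ← B·(1+r) − £230.00.
Month 1: interest £126.00; balance after payment £5,896.00.
Month 2: interest £123.82; balance after payment £5,789.82.
Month 3: interest £121.59; balance after payment £5,681.40.
Month 4: interest £119.31; balance after payment £5,570.71.
Month 5: interest £116.98; balance after payment £5,457.70.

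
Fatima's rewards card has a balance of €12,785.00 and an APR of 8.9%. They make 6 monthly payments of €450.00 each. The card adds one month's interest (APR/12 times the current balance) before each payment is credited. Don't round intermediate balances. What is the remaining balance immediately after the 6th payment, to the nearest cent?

Monthly rate r = 8.9%/12 = 0.741667% = 0.00741667.
Each month: B ← B·(1+r) − €450.00.
Month 1: interest €94.82; balance after payment €12,429.82.
Month 2: interest €92.19; balance after payment €12,072.01.
Month 3: interest €89.53; balance after payment €11,711.54.
Month 4: interest €86.86; balance after payment €11,348.40.
Month 5: interest €84.17; balance after payment €10,982.57.
Month 6: interest €81.45; balance after payment €10,614.03.

€10,614.03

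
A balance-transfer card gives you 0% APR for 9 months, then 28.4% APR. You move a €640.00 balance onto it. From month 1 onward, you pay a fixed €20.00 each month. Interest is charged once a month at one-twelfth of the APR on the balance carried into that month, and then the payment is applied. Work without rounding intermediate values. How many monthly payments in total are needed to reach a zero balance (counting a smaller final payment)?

43 payments

Promo months 1–9 at r₀ = 0%/12 = 0; months 10+ at r₁ = 28.4%/12 = 0.0236667.
After month 9 (no interest yet): B = €640.00 − 9·€20.00 = €460.00.
Then at r₁ with €20.00/mo: n₂ = −ln(1 − r₁·B/P)/ln(1+r₁) ≈ 33.60 → 34 more payments.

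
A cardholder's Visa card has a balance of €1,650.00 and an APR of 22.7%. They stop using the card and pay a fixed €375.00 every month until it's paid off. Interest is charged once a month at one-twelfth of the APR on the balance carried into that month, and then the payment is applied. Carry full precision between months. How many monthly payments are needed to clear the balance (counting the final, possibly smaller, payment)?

Monthly rate r = 22.7%/12 = 1.89167% = 0.0189167.
Recurrence: B ← B·(1+r) − €375.00.
Month 1: interest €31.21; balance after payment €1,306.21.
Month 2: interest €24.71; balance after payment €955.92.
Month 3: interest €18.08; balance after payment €599.00.
Month 4: interest €11.33; balance after payment €235.34.
Month 5: interest €4.45; balance after payment €0.00.

5 payments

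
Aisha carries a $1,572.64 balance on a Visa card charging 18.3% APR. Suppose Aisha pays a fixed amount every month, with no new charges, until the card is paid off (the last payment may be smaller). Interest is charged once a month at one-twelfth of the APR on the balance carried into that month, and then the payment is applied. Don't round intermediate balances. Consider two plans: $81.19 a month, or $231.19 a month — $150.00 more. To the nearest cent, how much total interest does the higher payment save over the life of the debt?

$204.95

Monthly rate r = 18.3%/12 = 1.525% = 0.01525.
At $81.19/mo: n = ⌈−ln(1 − rB₀/P)/ln(1+r)⌉ = 24 payments (last $10.85); total interest = total paid − $1,572.64 = $305.58.
At $231.19/mo: 8 payments (last $54.94); total interest $100.63.
Interest saved = $305.58 − $100.63 = $204.95.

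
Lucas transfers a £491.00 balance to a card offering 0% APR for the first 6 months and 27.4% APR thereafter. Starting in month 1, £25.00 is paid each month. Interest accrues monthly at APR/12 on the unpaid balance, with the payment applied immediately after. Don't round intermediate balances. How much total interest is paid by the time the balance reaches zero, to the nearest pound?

£72

Promo months 1–6 at r₀ = 0%/12 = 0; months 7+ at r₁ = 27.4%/12 = 0.0228333.
After month 6 (no interest yet): B = £491.00 − 6·£25.00 = £341.00.
Then at r₁ with £25.00/mo: n₂ = −ln(1 − r₁·B/P)/ln(1+r₁) ≈ 16.53 → 17 more payments.
Total paid = 22·£25.00 + £13.29 = £563.29; interest = £563.29 − £491.00 = £72.29.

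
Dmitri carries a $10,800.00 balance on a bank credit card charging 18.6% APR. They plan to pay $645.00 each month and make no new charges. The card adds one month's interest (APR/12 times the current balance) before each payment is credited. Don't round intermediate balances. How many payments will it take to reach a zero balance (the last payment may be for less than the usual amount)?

Monthly rate r = 18.6%/12 = 1.55% = 0.0155.
Recurrence: B ← B·(1+r) − $645.00.
Month 1: interest $167.40; balance after payment $10,322.40.
Month 2: interest $160.00; balance after payment $9,837.40.
Closed form: n = −ln(1 − rB₀/P)/ln(1+r) = −ln(0.74047)/ln(1.0155) ≈ 19.535, so the balance reaches zero during payment 20.

20 months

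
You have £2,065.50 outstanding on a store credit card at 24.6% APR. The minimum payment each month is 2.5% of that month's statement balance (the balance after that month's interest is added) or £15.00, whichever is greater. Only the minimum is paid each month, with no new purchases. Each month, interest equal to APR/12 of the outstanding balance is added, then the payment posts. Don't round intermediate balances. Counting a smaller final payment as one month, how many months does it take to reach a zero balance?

Monthly rate r = 24.6%/12 = 2.05% = 0.0205.
While 2.5% of the post-interest balance exceeds £15.00, each month B ← (B·(1+r))·(1 − 0.025), i.e. B shrinks by the factor (1+r)·0.975 = 0.99499.
This holds for months 1–251. Entering month 252 the balance is £585.13; 2.5% of the post-interest balance is now below £15.00, so the flat £15.00 minimum applies from here.
From month 252 a fixed £15.00 at rate r clears £585.13 in 80 more payments. Total: 251 + 80 = 331 months.

331 months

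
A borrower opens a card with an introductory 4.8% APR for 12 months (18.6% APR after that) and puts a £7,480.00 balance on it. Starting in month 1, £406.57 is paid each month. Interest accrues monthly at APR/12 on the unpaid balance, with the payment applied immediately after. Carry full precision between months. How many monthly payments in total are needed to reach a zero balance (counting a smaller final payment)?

Promo months 1–12 at r₀ = 4.8%/12 = 0.004; months 13+ at r₁ = 18.6%/12 = 0.0155.
After month 12: iterate B ← B·(1+r₀) − £406.57 for 12 months → £2,859.43.
Then at r₁ with £406.57/mo: n₂ = −ln(1 − r₁·B/P)/ln(1+r₁) ≈ 7.50 → 8 more payments.

20 months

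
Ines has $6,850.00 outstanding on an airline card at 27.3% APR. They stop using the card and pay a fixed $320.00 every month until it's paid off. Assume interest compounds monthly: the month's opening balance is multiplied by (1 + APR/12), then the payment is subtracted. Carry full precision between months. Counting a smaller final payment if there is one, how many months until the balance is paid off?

Monthly rate r = 27.3%/12 = 2.275% = 0.02275.
Recurrence: B ← B·(1+r) − $320.00.
Month 1: interest $155.84; balance after payment $6,685.84.
Month 2: interest $152.10; balance after payment $6,517.94.
Closed form: n = −ln(1 − rB₀/P)/ln(1+r) = −ln(0.51301)/ln(1.02275) ≈ 29.672, so the balance reaches zero during payment 30.

30 payments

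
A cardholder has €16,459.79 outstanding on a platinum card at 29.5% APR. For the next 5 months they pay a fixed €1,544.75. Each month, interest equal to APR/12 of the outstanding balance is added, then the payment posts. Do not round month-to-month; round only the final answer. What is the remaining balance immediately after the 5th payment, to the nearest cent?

Monthly rate r = 29.5%/12 = 2.45833% = 0.0245833.
Each month: B ← B·(1+r) − €1,544.75.
Month 1: interest €404.64; balance after payment €15,319.68.
Month 2: interest €376.61; balance after payment €14,151.54.
Month 3: interest €347.89; balance after payment €12,954.68.
Month 4: interest €318.47; balance after payment €11,728.40.
Month 5: interest €288.32; balance after payment €10,471.97.

€10,471.97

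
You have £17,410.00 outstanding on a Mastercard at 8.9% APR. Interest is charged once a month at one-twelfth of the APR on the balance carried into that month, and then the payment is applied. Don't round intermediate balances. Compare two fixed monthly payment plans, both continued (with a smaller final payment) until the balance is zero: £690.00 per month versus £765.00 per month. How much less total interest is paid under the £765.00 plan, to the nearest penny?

£207.78

Monthly rate r = 8.9%/12 = 0.741667% = 0.00741667.
At £690.00/mo: n = ⌈−ln(1 − rB₀/P)/ln(1+r)⌉ = 29 payments (last £27.33); total interest = total paid − £17,410.00 = £1,937.33.
At £765.00/mo: 26 payments (last £14.55); total interest £1,729.55.
Interest saved = £1,937.33 − £1,729.55 = £207.78.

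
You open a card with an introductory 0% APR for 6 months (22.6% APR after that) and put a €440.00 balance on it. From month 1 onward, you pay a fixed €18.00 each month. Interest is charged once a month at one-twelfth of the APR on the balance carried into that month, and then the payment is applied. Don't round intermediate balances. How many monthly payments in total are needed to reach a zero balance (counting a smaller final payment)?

Promo months 1–6 at r₀ = 0%/12 = 0; months 7+ at r₁ = 22.6%/12 = 0.0188333.
After month 6 (no interest yet): B = €440.00 − 6·€18.00 = €332.00.
Then at r₁ with €18.00/mo: n₂ = −ln(1 − r₁·B/P)/ln(1+r₁) ≈ 22.87 → 23 more payments.

29 months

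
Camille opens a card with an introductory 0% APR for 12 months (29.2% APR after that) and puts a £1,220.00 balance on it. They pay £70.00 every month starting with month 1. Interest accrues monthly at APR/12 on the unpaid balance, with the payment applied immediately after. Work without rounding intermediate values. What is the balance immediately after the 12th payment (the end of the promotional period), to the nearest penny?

£380.00

Promo months 1–12 at r₀ = 0%/12 = 0; months 13+ at r₁ = 29.2%/12 = 0.0243333.
After month 12 (no interest yet): B = £1,220.00 − 12·£70.00 = £380.00.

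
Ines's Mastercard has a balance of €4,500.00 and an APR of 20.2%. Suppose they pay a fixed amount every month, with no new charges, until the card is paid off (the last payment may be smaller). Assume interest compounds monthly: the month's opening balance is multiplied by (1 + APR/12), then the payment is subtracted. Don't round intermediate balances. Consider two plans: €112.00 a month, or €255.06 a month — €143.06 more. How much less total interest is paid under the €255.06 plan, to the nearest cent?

€2,184.38

Monthly rate r = 20.2%/12 = 1.68333% = 0.0168333.
At €112.00/mo: n = ⌈−ln(1 − rB₀/P)/ln(1+r)⌉ = 68 payments (last €64.73); total interest = total paid − €4,500.00 = €3,068.73.
At €255.06/mo: 22 payments (last €28.09); total interest €884.35.
Interest saved = €3,068.73 − €884.35 = €2,184.38.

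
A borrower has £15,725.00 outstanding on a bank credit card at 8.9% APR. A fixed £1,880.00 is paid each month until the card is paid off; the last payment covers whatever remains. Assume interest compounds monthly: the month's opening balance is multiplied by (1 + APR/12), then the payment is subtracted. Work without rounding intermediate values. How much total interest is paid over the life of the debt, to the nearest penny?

£570.58

Monthly rate r = 8.9%/12 = 0.741667% = 0.00741667.
Payoff takes n = ⌈−ln(1 − rB₀/P)/ln(1+r)⌉ = ⌈8.667⌉ = 9 payments; the last is £1,255.58.
Total paid = 8·£1,880.00 + £1,255.58 = £16,295.58.
Total interest = total paid − principal = £16,295.58 − £15,725.00 = £570.58.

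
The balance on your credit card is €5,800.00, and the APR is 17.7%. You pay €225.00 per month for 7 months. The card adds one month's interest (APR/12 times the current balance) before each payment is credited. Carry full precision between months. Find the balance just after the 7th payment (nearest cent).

€4,779.58

Monthly rate r = 17.7%/12 = 1.475% = 0.01475.
Each month: B ← B·(1+r) − €225.00.
Month 1: interest €85.55; balance after payment €5,660.55.
Month 2: interest €83.49; balance after payment €5,519.04.
Month 3: interest €81.41; balance after payment €5,375.45.
Month 4: interest €79.29; balance after payment €5,229.74.
Month 5: interest €77.14; balance after payment €5,081.88.
Month 6: interest €74.96; balance after payment €4,931.83.
Month 7: interest €72.74; balance after payment €4,779.58.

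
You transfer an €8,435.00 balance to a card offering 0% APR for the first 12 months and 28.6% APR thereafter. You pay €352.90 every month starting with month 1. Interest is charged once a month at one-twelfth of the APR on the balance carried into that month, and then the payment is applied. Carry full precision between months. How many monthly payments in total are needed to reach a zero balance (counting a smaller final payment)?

Promo months 1–12 at r₀ = 0%/12 = 0; months 13+ at r₁ = 28.6%/12 = 0.0238333.
After month 12 (no interest yet): B = €8,435.00 − 12·€352.90 = €4,200.20.
Then at r₁ with €352.90/mo: n₂ = −ln(1 − r₁·B/P)/ln(1+r₁) ≈ 14.16 → 15 more payments.

27 months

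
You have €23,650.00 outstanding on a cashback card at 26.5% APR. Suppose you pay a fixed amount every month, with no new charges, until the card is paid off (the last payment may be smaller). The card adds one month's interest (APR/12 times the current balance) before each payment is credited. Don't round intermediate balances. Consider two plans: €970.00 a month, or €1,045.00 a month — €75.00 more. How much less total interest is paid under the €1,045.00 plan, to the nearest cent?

Monthly rate r = 26.5%/12 = 2.20833% = 0.0220833.
At €970.00/mo: n = ⌈−ln(1 − rB₀/P)/ln(1+r)⌉ = 36 payments (last €384.51); total interest = total paid − €23,650.00 = €10,684.51.
At €1,045.00/mo: 32 payments (last €747.45); total interest €9,492.45.
Interest saved = €10,684.51 − €9,492.45 = €1,192.06.

€1,192.06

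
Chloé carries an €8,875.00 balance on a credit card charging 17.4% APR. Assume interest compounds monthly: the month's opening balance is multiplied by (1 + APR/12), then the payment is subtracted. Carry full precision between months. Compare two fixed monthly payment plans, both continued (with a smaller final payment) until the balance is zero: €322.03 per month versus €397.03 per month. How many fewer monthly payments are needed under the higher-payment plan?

Monthly rate r = 17.4%/12 = 1.45% = 0.0145.
At €322.03/mo: n = ⌈−ln(1 − rB₀/P)/ln(1+r)⌉ = 36 payments (last €142.07); total interest = total paid − €8,875.00 = €2,538.12.
At €397.03/mo: 28 payments (last €84.84); total interest €1,929.65.
Payments saved = 36 − 28 = 8.

8 fewer payments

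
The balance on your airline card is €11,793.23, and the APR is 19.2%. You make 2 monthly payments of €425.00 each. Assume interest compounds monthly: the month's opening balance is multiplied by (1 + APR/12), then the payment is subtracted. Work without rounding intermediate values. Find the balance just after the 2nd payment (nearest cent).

Monthly rate r = 19.2%/12 = 1.6% = 0.016.
Each month: B ← B·(1+r) − €425.00.
Month 1: interest €188.69; balance after payment €11,556.92.
Month 2: interest €184.91; balance after payment €11,316.83.

€11,316.83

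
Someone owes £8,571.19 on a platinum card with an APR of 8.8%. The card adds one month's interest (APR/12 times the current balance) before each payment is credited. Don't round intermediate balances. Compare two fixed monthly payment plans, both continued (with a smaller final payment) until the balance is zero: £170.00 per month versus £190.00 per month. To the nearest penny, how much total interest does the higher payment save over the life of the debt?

£294.66

Monthly rate r = 8.8%/12 = 0.733333% = 0.00733333.
At £170.00/mo: n = ⌈−ln(1 − rB₀/P)/ln(1+r)⌉ = 64 payments (last £30.45); total interest = total paid − £8,571.19 = £2,169.26.
At £190.00/mo: 55 payments (last £185.79); total interest £1,874.60.
Interest saved = £2,169.26 − £1,874.60 = £294.66.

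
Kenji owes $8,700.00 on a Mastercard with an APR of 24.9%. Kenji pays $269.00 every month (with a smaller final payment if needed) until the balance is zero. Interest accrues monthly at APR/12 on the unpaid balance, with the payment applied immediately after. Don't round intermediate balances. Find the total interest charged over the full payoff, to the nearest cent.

$5,865.09

Monthly rate r = 24.9%/12 = 2.075% = 0.02075.
Payoff takes n = ⌈−ln(1 − rB₀/P)/ln(1+r)⌉ = ⌈54.144⌉ = 55 payments; the last is $39.09.
Total paid = 54·$269.00 + $39.09 = $14,565.09.
Total interest = total paid − principal = $14,565.09 − $8,700.00 = $5,865.09.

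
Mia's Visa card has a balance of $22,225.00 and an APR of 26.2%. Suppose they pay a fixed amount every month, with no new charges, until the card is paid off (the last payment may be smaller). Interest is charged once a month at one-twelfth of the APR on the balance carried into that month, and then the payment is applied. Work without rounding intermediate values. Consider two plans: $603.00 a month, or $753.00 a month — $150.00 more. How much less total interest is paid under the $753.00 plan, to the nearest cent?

Monthly rate r = 26.2%/12 = 2.18333% = 0.0218333.
At $603.00/mo: n = ⌈−ln(1 − rB₀/P)/ln(1+r)⌉ = 76 payments (last $376.70); total interest = total paid − $22,225.00 = $23,376.70.
At $753.00/mo: 48 payments (last $658.81); total interest $13,824.81.
Interest saved = $23,376.70 − $13,824.81 = $9,551.89.

$9,551.89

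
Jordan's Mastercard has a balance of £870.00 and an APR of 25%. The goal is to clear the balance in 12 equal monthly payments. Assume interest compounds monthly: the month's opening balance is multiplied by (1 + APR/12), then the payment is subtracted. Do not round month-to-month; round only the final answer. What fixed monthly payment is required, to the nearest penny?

Monthly rate r = 25%/12 = 2.08333% = 0.0208333.
Level-payment amortization: P = B₀·r / (1 − (1+r)^(−n)) = 870.00·0.0208333 / (1 − 1.02083^(−12)).
Denominator 1 − (1+r)^(−12) = 0.219196254.
P = 18.125 / 0.219196254 ≈ 82.69.

£82.69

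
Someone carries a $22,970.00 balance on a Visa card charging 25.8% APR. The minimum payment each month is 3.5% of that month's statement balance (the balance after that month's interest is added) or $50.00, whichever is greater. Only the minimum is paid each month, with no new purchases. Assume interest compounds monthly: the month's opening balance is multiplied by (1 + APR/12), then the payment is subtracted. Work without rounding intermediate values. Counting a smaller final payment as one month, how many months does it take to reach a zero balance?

Monthly rate r = 25.8%/12 = 2.15% = 0.0215.
While 3.5% of the post-interest balance exceeds $50.00, each month B ← (B·(1+r))·(1 − 0.035), i.e. B shrinks by the factor (1+r)·0.965 = 0.98575.
This holds for months 1–195. Entering month 196 the balance is $1,397.88; 3.5% of the post-interest balance is now below $50.00, so the flat $50.00 minimum applies from here.
From month 196 a fixed $50.00 at rate r clears $1,397.88 in 44 more payments. Total: 195 + 44 = 239 months.

239 months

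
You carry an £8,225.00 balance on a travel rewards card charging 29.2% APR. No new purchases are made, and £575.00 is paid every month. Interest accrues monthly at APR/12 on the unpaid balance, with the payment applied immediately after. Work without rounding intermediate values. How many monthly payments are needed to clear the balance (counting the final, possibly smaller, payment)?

Monthly rate r = 29.2%/12 = 2.43333% = 0.0243333.
Recurrence: B ← B·(1+r) − £575.00.
Month 1: interest £200.14; balance after payment £7,850.14.
Month 2: interest £191.02; balance after payment £7,466.16.
Closed form: n = −ln(1 − rB₀/P)/ln(1+r) = −ln(0.65193)/ln(1.02433) ≈ 17.795, so the balance reaches zero during payment 18.

18 months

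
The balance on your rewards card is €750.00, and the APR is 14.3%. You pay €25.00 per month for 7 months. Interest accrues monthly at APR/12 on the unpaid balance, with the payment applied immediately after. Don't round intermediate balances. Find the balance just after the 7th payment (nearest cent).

Monthly rate r = 14.3%/12 = 1.19167% = 0.0119167.
Each month: B ← B·(1+r) − €25.00.
Month 1: interest €8.94; balance after payment €733.94.
Month 2: interest €8.75; balance after payment €717.68.
Month 3: interest €8.55; balance after payment €701.24.
Month 4: interest €8.36; balance after payment €684.59.
Month 5: interest €8.16; balance after payment €667.75.
Month 6: interest €7.96; balance after payment €650.71.
Month 7: interest €7.75; balance after payment €633.46.

€633.46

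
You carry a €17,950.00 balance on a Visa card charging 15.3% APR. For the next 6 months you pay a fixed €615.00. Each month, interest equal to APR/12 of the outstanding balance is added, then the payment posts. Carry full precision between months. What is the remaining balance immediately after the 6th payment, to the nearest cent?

€15,558.06

Monthly rate r = 15.3%/12 = 1.275% = 0.01275.
Each month: B ← B·(1+r) − €615.00.
Month 1: interest €228.86; balance after payment €17,563.86.
Month 2: interest €223.94; balance after payment €17,172.80.
Month 3: interest €218.95; balance after payment €16,776.75.
Month 4: interest €213.90; balance after payment €16,375.66.
Month 5: interest €208.79; balance after payment €15,969.45.
Month 6: interest €203.61; balance after payment €15,558.06.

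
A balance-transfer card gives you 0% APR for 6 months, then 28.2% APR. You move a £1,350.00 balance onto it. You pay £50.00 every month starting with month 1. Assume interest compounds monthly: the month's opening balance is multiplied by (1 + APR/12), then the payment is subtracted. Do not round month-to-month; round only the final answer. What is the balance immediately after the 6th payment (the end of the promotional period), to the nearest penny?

£1,050.00

Promo months 1–6 at r₀ = 0%/12 = 0; months 7+ at r₁ = 28.2%/12 = 0.0235.
After month 6 (no interest yet): B = £1,350.00 − 6·£50.00 = £1,050.00.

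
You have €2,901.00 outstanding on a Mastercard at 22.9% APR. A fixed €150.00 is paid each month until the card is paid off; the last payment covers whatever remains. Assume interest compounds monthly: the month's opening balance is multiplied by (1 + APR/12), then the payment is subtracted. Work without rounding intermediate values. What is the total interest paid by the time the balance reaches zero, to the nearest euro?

€754

Monthly rate r = 22.9%/12 = 1.90833% = 0.0190833.
Payoff takes n = ⌈−ln(1 − rB₀/P)/ln(1+r)⌉ = ⌈24.364⌉ = 25 payments; the last is €54.91.
Total paid = 24·€150.00 + €54.91 = €3,654.91.
Total interest = total paid − principal = €3,654.91 − €2,901.00 = €753.91.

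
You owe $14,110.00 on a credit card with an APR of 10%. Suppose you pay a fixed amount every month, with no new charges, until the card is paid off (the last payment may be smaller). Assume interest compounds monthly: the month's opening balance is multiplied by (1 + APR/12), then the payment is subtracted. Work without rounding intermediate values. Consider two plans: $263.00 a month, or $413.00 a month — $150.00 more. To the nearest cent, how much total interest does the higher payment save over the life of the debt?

Monthly rate r = 10%/12 = 0.833333% = 0.00833333.
At $263.00/mo: n = ⌈−ln(1 − rB₀/P)/ln(1+r)⌉ = 72 payments (last $105.98); total interest = total paid − $14,110.00 = $4,668.98.
At $413.00/mo: 41 payments (last $155.11); total interest $2,565.11.
Interest saved = $4,668.98 − $2,565.11 = $2,103.87.

$2,103.87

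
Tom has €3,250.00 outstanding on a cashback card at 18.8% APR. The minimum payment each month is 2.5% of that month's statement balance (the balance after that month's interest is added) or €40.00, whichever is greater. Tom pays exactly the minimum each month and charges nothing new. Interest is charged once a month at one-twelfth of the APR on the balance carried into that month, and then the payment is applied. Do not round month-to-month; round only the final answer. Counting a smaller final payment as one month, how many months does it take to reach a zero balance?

Monthly rate r = 18.8%/12 = 1.56667% = 0.0156667.
While 2.5% of the post-interest balance exceeds €40.00, each month B ← (B·(1+r))·(1 − 0.025), i.e. B shrinks by the factor (1+r)·0.975 = 0.99028.
This holds for months 1–75. Entering month 76 the balance is €1,561.60; 2.5% of the post-interest balance is now below €40.00, so the flat €40.00 minimum applies from here.
From month 76 a fixed €40.00 at rate r clears €1,561.60 in 61 more payments. Total: 75 + 61 = 136 months.

136 months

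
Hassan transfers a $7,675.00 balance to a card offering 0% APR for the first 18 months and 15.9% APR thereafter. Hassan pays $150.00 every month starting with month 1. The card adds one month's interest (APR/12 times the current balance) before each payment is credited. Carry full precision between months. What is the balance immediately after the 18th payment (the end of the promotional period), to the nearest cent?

$4,975.00

Promo months 1–18 at r₀ = 0%/12 = 0; months 19+ at r₁ = 15.9%/12 = 0.01325.
After month 18 (no interest yet): B = $7,675.00 − 18·$150.00 = $4,975.00.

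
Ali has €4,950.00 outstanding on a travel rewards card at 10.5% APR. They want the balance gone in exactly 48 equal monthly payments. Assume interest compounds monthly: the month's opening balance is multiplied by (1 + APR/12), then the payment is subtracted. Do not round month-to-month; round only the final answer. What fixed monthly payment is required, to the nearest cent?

Monthly rate r = 10.5%/12 = 0.875% = 0.00875.
Level-payment amortization: P = B₀·r / (1 − (1+r)^(−n)) = 4950.00·0.00875 / (1 − 1.00875^(−48)).
Denominator 1 − (1+r)^(−48) = 0.341751756.
P = 43.3125 / 0.341751756 ≈ 126.74.

€126.74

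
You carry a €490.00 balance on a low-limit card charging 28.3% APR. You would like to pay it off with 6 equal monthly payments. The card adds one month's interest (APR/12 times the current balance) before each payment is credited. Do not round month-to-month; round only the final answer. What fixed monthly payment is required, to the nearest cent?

€88.54

Monthly rate r = 28.3%/12 = 2.35833% = 0.0235833.
Level-payment amortization: P = B₀·r / (1 − (1+r)^(−n)) = 490.00·0.0235833 / (1 − 1.02358^(−6)).
Denominator 1 − (1+r)^(−6) = 0.130517661.
P = 11.5558 / 0.130517661 ≈ 88.54.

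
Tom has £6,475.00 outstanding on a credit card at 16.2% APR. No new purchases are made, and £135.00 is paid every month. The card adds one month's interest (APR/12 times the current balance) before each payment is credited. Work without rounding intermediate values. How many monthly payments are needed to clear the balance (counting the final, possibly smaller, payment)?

78 months

Monthly rate r = 16.2%/12 = 1.35% = 0.0135.
Recurrence: B ← B·(1+r) − £135.00.
Month 1: interest £87.41; balance after payment £6,427.41.
Month 2: interest £86.77; balance after payment £6,379.18.
Closed form: n = −ln(1 − rB₀/P)/ln(1+r) = −ln(0.3525)/ln(1.0135) ≈ 77.758, so the balance reaches zero during payment 78.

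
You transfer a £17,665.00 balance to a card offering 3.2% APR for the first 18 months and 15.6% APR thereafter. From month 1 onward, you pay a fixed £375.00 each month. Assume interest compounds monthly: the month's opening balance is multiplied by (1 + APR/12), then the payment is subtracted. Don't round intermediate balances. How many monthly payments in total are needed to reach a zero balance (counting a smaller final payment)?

Promo months 1–18 at r₀ = 3.2%/12 = 0.00266667; months 19+ at r₁ = 15.6%/12 = 0.013.
After month 18: iterate B ← B·(1+r₀) − £375.00 for 18 months → £11,627.22.
Then at r₁ with £375.00/mo: n₂ = −ln(1 − r₁·B/P)/ln(1+r₁) ≈ 39.95 → 40 more payments.

58 payments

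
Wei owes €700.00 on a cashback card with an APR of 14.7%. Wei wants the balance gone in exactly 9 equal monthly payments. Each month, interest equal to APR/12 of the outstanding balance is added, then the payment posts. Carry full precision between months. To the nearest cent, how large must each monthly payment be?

€82.62

Monthly rate r = 14.7%/12 = 1.225% = 0.01225.
Level-payment amortization: P = B₀·r / (1 − (1+r)^(−n)) = 700.00·0.01225 / (1 − 1.01225^(−9)).
Denominator 1 − (1+r)^(−9) = 0.1037897.
P = 8.575 / 0.1037897 ≈ 82.62.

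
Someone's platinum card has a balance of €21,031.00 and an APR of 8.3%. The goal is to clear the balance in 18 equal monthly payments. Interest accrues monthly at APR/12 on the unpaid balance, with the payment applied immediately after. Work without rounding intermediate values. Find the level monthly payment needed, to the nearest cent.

€1,246.66

Monthly rate r = 8.3%/12 = 0.691667% = 0.00691667.
Level-payment amortization: P = B₀·r / (1 − (1+r)^(−n)) = 21031.00·0.00691667 / (1 − 1.00692^(−18)).
Denominator 1 − (1+r)^(−18) = 0.116683241.
P = 145.464 / 0.116683241 ≈ 1246.66.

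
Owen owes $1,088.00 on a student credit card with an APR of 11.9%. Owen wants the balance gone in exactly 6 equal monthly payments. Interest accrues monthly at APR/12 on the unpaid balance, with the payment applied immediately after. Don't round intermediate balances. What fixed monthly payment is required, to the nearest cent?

Monthly rate r = 11.9%/12 = 0.991667% = 0.00991667.
Level-payment amortization: P = B₀·r / (1 − (1+r)^(−n)) = 1088.00·0.00991667 / (1 − 1.00992^(−6)).
Denominator 1 − (1+r)^(−6) = 0.057488271.
P = 10.7893 / 0.057488271 ≈ 187.68.

$187.68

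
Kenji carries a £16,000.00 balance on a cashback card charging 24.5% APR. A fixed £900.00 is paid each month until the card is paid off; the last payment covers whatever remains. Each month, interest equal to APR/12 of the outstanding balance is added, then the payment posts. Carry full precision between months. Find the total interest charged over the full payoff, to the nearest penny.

£4,081.80

Monthly rate r = 24.5%/12 = 2.04167% = 0.0204167.
Payoff takes n = ⌈−ln(1 − rB₀/P)/ln(1+r)⌉ = ⌈22.311⌉ = 23 payments; the last is £281.80.
Total paid = 22·£900.00 + £281.80 = £20,081.80.
Total interest = total paid − principal = £20,081.80 − £16,000.00 = £4,081.80.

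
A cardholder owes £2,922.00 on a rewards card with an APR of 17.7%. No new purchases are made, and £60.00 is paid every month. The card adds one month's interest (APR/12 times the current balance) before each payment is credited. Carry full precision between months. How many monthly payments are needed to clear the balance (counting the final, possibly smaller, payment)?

Monthly rate r = 17.7%/12 = 1.475% = 0.01475.
Recurrence: B ← B·(1+r) − £60.00.
Month 1: interest £43.10; balance after payment £2,905.10.
Month 2: interest £42.85; balance after payment £2,887.95.
Closed form: n = −ln(1 − rB₀/P)/ln(1+r) = −ln(0.28168)/ln(1.01475) ≈ 86.530, so the balance reaches zero during payment 87.

87 payments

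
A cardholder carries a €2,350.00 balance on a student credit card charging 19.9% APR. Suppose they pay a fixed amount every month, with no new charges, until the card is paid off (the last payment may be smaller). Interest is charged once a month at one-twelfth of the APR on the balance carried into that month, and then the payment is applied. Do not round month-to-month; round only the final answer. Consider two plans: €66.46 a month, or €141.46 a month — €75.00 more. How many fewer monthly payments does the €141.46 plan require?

34 fewer payments

Monthly rate r = 19.9%/12 = 1.65833% = 0.0165833.
At €66.46/mo: n = ⌈−ln(1 − rB₀/P)/ln(1+r)⌉ = 54 payments (last €44.97); total interest = total paid − €2,350.00 = €1,217.35.
At €141.46/mo: 20 payments (last €84.23); total interest €421.97.
Payments saved = 54 − 20 = 34.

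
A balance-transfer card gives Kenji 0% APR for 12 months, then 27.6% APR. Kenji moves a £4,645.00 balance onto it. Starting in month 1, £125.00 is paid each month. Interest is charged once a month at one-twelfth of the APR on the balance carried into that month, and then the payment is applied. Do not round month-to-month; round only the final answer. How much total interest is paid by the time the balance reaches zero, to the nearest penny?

Promo months 1–12 at r₀ = 0%/12 = 0; months 13+ at r₁ = 27.6%/12 = 0.023.
After month 12 (no interest yet): B = £4,645.00 − 12·£125.00 = £3,145.00.
Then at r₁ with £125.00/mo: n₂ = −ln(1 − r₁·B/P)/ln(1+r₁) ≈ 38.01 → 39 more payments.
Total paid = 50·£125.00 + £1.46 = £6,251.46; interest = £6,251.46 − £4,645.00 = £1,606.46.

£1,606.46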